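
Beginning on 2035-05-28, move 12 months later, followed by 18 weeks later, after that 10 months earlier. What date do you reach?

December 1, 2035

Counting forward 12 months from May 28, 2035:
month 5 + 12 = 17, which is month 5 of year 2036 → May 2036.
Day 28 is valid in May, giving May 28, 2036.
Counting forward 18 weeks (= 126 days) from May 28, 2036:
May has 31 days, so 31 − 28 = 3 days remain after May 28, 2036; 126 − 3 = 123 left.
June 2036 has 30 days: 123 − 30 = 93 left.
July 2036 has 31 days: 93 − 31 = 62 left.
August 2036 has 31 days: 62 − 31 = 31 left.
September 2036 has 30 days: 31 − 30 = 1 left.
1 day into October 2036 → October 1, 2036.
Subtracting 10 months from October 1, 2036:
month 10 − 10 = 0, which is month 12 of year 2035 → December 2035.
Day 1 is valid in December, giving December 1, 2035.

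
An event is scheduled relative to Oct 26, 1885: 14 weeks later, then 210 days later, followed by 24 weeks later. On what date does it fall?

Adding 14 weeks (= 98 days) from October 26, 1885:
October has 31 days, so 31 − 26 = 5 days remain after October 26, 1885; 98 − 5 = 93 left.
November 1885 has 30 days: 93 − 30 = 63 left.
December 1885 has 31 days: 63 − 31 = 32 left.
January 1886 has 31 days: 32 − 31 = 1 left.
1 day into February 1886 → February 1, 1886.
Adding 210 days from February 1, 1886:
February has 28 days, so 28 − 1 = 27 days remain after February 1, 1886; 210 − 27 = 183 left.
March 1886 has 31 days: 183 − 31 = 152 left.
April 1886 has 30 days: 152 − 30 = 122 left.
May 1886 has 31 days: 122 − 31 = 91 left.
June 1886 has 30 days: 91 − 30 = 61 left.
July 1886 has 31 days: 61 − 31 = 30 left.
30 days into August 1886 → August 30, 1886.
Adding 24 weeks (= 168 days) from August 30, 1886:
August has 31 days, so 31 − 30 = 1 day remains after August 30, 1886; 168 − 1 = 167 left.
September 1886 has 30 days: 167 − 30 = 137 left.
October 1886 has 31 days: 137 − 31 = 106 left.
November 1886 has 30 days: 106 − 30 = 76 left.
December 1886 has 31 days: 76 − 31 = 45 left.
January 1887 has 31 days: 45 − 31 = 14 left.
14 days into February 1887 → February 14, 1887.

February 14, 1887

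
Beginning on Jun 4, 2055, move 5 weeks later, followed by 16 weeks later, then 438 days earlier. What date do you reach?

August 17, 2054

Adding 5 weeks (= 35 days) from June 4, 2055:
June has 30 days, so 30 − 4 = 26 days remain after June 4, 2055; 35 − 26 = 9 left.
9 days into July 2055 → July 9, 2055.
Advancing 16 weeks (= 112 days) from July 9, 2055:
July has 31 days, so 31 − 9 = 22 days remain after July 9, 2055; 112 − 22 = 90 left.
August 2055 has 31 days: 90 − 31 = 59 left.
September 2055 has 30 days: 59 − 30 = 29 left.
29 days into October 2055 → October 29, 2055.
Going back 438 days from October 29, 2055:
Going back 29 days from October 29, 2055 reaches the end of the previous month; 438 − 29 = 409 left.
September 2055 has 30 days: 409 − 30 = 379 left.
August 2055 has 31 days: 379 − 31 = 348 left.
July 2055 has 31 days: 348 − 31 = 317 left.
June 2055 has 30 days: 317 − 30 = 287 left.
May 2055 has 31 days: 287 − 31 = 256 left.
April 2055 has 30 days: 256 − 30 = 226 left.
March 2055 has 31 days: 226 − 31 = 195 left.
February 2055 has 28 days (2055 is not a leap year): 195 − 28 = 167 left.
January 2055 has 31 days: 167 − 31 = 136 left.
December 2054 has 31 days: 136 − 31 = 105 left.
November 2054 has 30 days: 105 − 30 = 75 left.
October 2054 has 31 days: 75 − 31 = 44 left.
September 2054 has 30 days: 44 − 30 = 14 left.
August 2054 has 31 days; 31 − 14 = 17 → August 17, 2054.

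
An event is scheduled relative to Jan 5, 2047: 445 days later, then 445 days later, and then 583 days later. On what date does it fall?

January 17, 2051

Counting forward 445 days from January 5, 2047:
January has 31 days, so 31 − 5 = 26 days remain after January 5, 2047; 445 − 26 = 419 left.
February 2047 has 28 days (2047 is not a leap year): 419 − 28 = 391 left.
March 2047 has 31 days: 391 − 31 = 360 left.
April 2047 has 30 days: 360 − 30 = 330 left.
May 2047 has 31 days: 330 − 31 = 299 left.
June 2047 has 30 days: 299 − 30 = 269 left.
July 2047 has 31 days: 269 − 31 = 238 left.
August 2047 has 31 days: 238 − 31 = 207 left.
September 2047 has 30 days: 207 − 30 = 177 left.
October 2047 has 31 days: 177 − 31 = 146 left.
November 2047 has 30 days: 146 − 30 = 116 left.
December 2047 has 31 days: 116 − 31 = 85 left.
January 2048 has 31 days: 85 − 31 = 54 left.
February 2048 has 29 days (2048 is a leap year): 54 − 29 = 25 left.
25 days into March 2048 → March 25, 2048.
Adding 445 days from March 25, 2048:
March has 31 days, so 31 − 25 = 6 days remain after March 25, 2048; 445 − 6 = 439 left.
April 2048 has 30 days: 439 − 30 = 409 left.
May 2048 has 31 days: 409 − 31 = 378 left.
June 2048 has 30 days: 378 − 30 = 348 left.
July 2048 has 31 days: 348 − 31 = 317 left.
August 2048 has 31 days: 317 − 31 = 286 left.
September 2048 has 30 days: 286 − 30 = 256 left.
October 2048 has 31 days: 256 − 31 = 225 left.
November 2048 has 30 days: 225 − 30 = 195 left.
December 2048 has 31 days: 195 − 31 = 164 left.
January 2049 has 31 days: 164 − 31 = 133 left.
February 2049 has 28 days (2049 is not a leap year): 133 − 28 = 105 left.
March 2049 has 31 days: 105 − 31 = 74 left.
April 2049 has 30 days: 74 − 30 = 44 left.
May 2049 has 31 days: 44 − 31 = 13 left.
13 days into June 2049 → June 13, 2049.
Counting forward 583 days from June 13, 2049:
June has 30 days, so 30 − 13 = 17 days remain after June 13, 2049; 583 − 17 = 566 left.
July 2049 has 31 days: 566 − 31 = 535 left.
August 2049 has 31 days: 535 − 31 = 504 left.
September 2049 has 30 days: 504 − 30 = 474 left.
October 2049 has 31 days: 474 − 31 = 443 left.
November 2049 has 30 days: 443 − 30 = 413 left.
December 2049 has 31 days: 413 − 31 = 382 left.
January 2050 has 31 days: 382 − 31 = 351 left.
February 2050 has 28 days (2050 is not a leap year): 351 − 28 = 323 left.
March 2050 has 31 days: 323 − 31 = 292 left.
April 2050 has 30 days: 292 − 30 = 262 left.
May 2050 has 31 days: 262 − 31 = 231 left.
June 2050 has 30 days: 231 − 30 = 201 left.
July 2050 has 31 days: 201 − 31 = 170 left.
August 2050 has 31 days: 170 − 31 = 139 left.
September 2050 has 30 days: 139 − 30 = 109 left.
October 2050 has 31 days: 109 − 31 = 78 left.
November 2050 has 30 days: 78 − 30 = 48 left.
December 2050 has 31 days: 48 − 31 = 17 left.
17 days into January 2051 → January 17, 2051.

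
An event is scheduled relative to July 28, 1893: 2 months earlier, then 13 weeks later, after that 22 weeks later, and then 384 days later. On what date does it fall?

February 16, 1895

Going back 2 months from July 28, 1893:
month 7 − 2 = 5 → May 1893.
Day 28 is valid in May, giving May 28, 1893.
Adding 13 weeks (= 91 days) from May 28, 1893:
May has 31 days, so 31 − 28 = 3 days remain after May 28, 1893; 91 − 3 = 88 left.
June 1893 has 30 days: 88 − 30 = 58 left.
July 1893 has 31 days: 58 − 31 = 27 left.
27 days into August 1893 → August 27, 1893.
Adding 22 weeks (= 154 days) from August 27, 1893:
August has 31 days, so 31 − 27 = 4 days remain after August 27, 1893; 154 − 4 = 150 left.
September 1893 has 30 days: 150 − 30 = 120 left.
October 1893 has 31 days: 120 − 31 = 89 left.
November 1893 has 30 days: 89 − 30 = 59 left.
December 1893 has 31 days: 59 − 31 = 28 left.
28 days into January 1894 → January 28, 1894.
Advancing 384 days from January 28, 1894:
January has 31 days, so 31 − 28 = 3 days remain after January 28, 1894; 384 − 3 = 381 left.
February 1894 has 28 days (1894 is not a leap year): 381 − 28 = 353 left.
March 1894 has 31 days: 353 − 31 = 322 left.
April 1894 has 30 days: 322 − 30 = 292 left.
May 1894 has 31 days: 292 − 31 = 261 left.
June 1894 has 30 days: 261 − 30 = 231 left.
July 1894 has 31 days: 231 − 31 = 200 left.
August 1894 has 31 days: 200 − 31 = 169 left.
September 1894 has 30 days: 169 − 30 = 139 left.
October 1894 has 31 days: 139 − 31 = 108 left.
November 1894 has 30 days: 108 − 30 = 78 left.
December 1894 has 31 days: 78 − 31 = 47 left.
January 1895 has 31 days: 47 − 31 = 16 left.
16 days into February 1895 → February 16, 1895.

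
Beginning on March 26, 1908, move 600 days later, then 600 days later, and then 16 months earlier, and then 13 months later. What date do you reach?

April 9, 1911

Advancing 600 days from March 26, 1908:
March has 31 days, so 31 − 26 = 5 days remain after March 26, 1908; 600 − 5 = 595 left.
April 1908 has 30 days: 595 − 30 = 565 left.
May 1908 has 31 days: 565 − 31 = 534 left.
June 1908 has 30 days: 534 − 30 = 504 left.
July 1908 has 31 days: 504 − 31 = 473 left.
August 1908 has 31 days: 473 − 31 = 442 left.
September 1908 has 30 days: 442 − 30 = 412 left.
October 1908 has 31 days: 412 − 31 = 381 left.
November 1908 has 30 days: 381 − 30 = 351 left.
December 1908 has 31 days: 351 − 31 = 320 left.
January 1909 has 31 days: 320 − 31 = 289 left.
February 1909 has 28 days (1909 is not a leap year): 289 − 28 = 261 left.
March 1909 has 31 days: 261 − 31 = 230 left.
April 1909 has 30 days: 230 − 30 = 200 left.
May 1909 has 31 days: 200 − 31 = 169 left.
June 1909 has 30 days: 169 − 30 = 139 left.
July 1909 has 31 days: 139 − 31 = 108 left.
August 1909 has 31 days: 108 − 31 = 77 left.
September 1909 has 30 days: 77 − 30 = 47 left.
October 1909 has 31 days: 47 − 31 = 16 left.
16 days into November 1909 → November 16, 1909.
Advancing 600 days from November 16, 1909:
November has 30 days, so 30 − 16 = 14 days remain after November 16, 1909; 600 − 14 = 586 left.
December 1909 has 31 days: 586 − 31 = 555 left.
January 1910 has 31 days: 555 − 31 = 524 left.
February 1910 has 28 days (1910 is not a leap year): 524 − 28 = 496 left.
March 1910 has 31 days: 496 − 31 = 465 left.
April 1910 has 30 days: 465 − 30 = 435 left.
May 1910 has 31 days: 435 − 31 = 404 left.
June 1910 has 30 days: 404 − 30 = 374 left.
July 1910 has 31 days: 374 − 31 = 343 left.
August 1910 has 31 days: 343 − 31 = 312 left.
September 1910 has 30 days: 312 − 30 = 282 left.
October 1910 has 31 days: 282 − 31 = 251 left.
November 1910 has 30 days: 251 − 30 = 221 left.
December 1910 has 31 days: 221 − 31 = 190 left.
January 1911 has 31 days: 190 − 31 = 159 left.
February 1911 has 28 days (1911 is not a leap year): 159 − 28 = 131 left.
March 1911 has 31 days: 131 − 31 = 100 left.
April 1911 has 30 days: 100 − 30 = 70 left.
May 1911 has 31 days: 70 − 31 = 39 left.
June 1911 has 30 days: 39 − 30 = 9 left.
9 days into July 1911 → July 9, 1911.
Subtracting 16 months from July 9, 1911:
month 7 − 16 = -9, which is month 3 of year 1910 → March 1910.
Day 9 is valid in March, giving March 9, 1910.
Adding 13 months from March 9, 1910:
month 3 + 13 = 16, which is month 4 of year 1911 → April 1911.
Day 9 is valid in April, giving April 9, 1911.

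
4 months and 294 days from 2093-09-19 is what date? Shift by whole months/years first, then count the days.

Counting forward 4 months and 294 days from September 19, 2093: first the month/year part, then the days.
month 9 + 4 = 13, which is month 1 of year 2094 → January 2094.
Day 19 is valid in January, giving January 19, 2094.
Now add 294 days from January 19, 2094.
January has 31 days, so 31 − 19 = 12 days remain after January 19, 2094; 294 − 12 = 282 left.
February 2094 has 28 days (2094 is not a leap year): 282 − 28 = 254 left.
March 2094 has 31 days: 254 − 31 = 223 left.
April 2094 has 30 days: 223 − 30 = 193 left.
May 2094 has 31 days: 193 − 31 = 162 left.
June 2094 has 30 days: 162 − 30 = 132 left.
July 2094 has 31 days: 132 − 31 = 101 left.
August 2094 has 31 days: 101 − 31 = 70 left.
September 2094 has 30 days: 70 − 30 = 40 left.
October 2094 has 31 days: 40 − 31 = 9 left.
9 days into November 2094 → November 9, 2094.

November 9, 2094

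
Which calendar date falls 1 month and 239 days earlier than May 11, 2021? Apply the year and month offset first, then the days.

August 15, 2020

Going back 1 month and 239 days from May 11, 2021: first the month/year part, then the days.
month 5 − 1 = 4 → April 2021.
Day 11 is valid in April, giving April 11, 2021.
Now subtract 239 days from April 11, 2021.
Going back 11 days from April 11, 2021 reaches the end of the previous month; 239 − 11 = 228 left.
March 2021 has 31 days: 228 − 31 = 197 left.
February 2021 has 28 days (2021 is not a leap year): 197 − 28 = 169 left.
January 2021 has 31 days: 169 − 31 = 138 left.
December 2020 has 31 days: 138 − 31 = 107 left.
November 2020 has 30 days: 107 − 30 = 77 left.
October 2020 has 31 days: 77 − 31 = 46 left.
September 2020 has 30 days: 46 − 30 = 16 left.
August 2020 has 31 days; 31 − 16 = 15 → August 15, 2020.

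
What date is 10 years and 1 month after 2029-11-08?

December 8, 2039

Adding 10 years and 1 month from November 8, 2029.
+10 years → 2039; month 11 + 1 = 12 → December 2039.
Day 8 is valid in December, giving December 8, 2039.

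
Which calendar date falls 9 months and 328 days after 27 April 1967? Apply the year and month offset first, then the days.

Advancing 9 months and 328 days from April 27, 1967: first the month/year part, then the days.
month 4 + 9 = 13, which is month 1 of year 1968 → January 1968.
Day 27 is valid in January, giving January 27, 1968.
Now add 328 days from January 27, 1968.
January has 31 days, so 31 − 27 = 4 days remain after January 27, 1968; 328 − 4 = 324 left.
February 1968 has 29 days (1968 is a leap year): 324 − 29 = 295 left.
March 1968 has 31 days: 295 − 31 = 264 left.
April 1968 has 30 days: 264 − 30 = 234 left.
May 1968 has 31 days: 234 − 31 = 203 left.
June 1968 has 30 days: 203 − 30 = 173 left.
July 1968 has 31 days: 173 − 31 = 142 left.
August 1968 has 31 days: 142 − 31 = 111 left.
September 1968 has 30 days: 111 − 30 = 81 left.
October 1968 has 31 days: 81 − 31 = 50 left.
November 1968 has 30 days: 50 − 30 = 20 left.
20 days into December 1968 → December 20, 1968.

December 20, 1968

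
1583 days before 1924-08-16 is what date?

Counting back 1583 days from August 16, 1924.
Going back 16 days from August 16, 1924 reaches the end of the previous month; 1583 − 16 = 1567 left.
July 1924 has 31 days: 1567 − 31 = 1536 left.
June 1924 has 30 days: 1536 − 30 = 1506 left.
May 1924 has 31 days: 1506 − 31 = 1475 left.
April 1924 has 30 days: 1475 − 30 = 1445 left.
March 1924 has 31 days: 1445 − 31 = 1414 left.
February 1924 has 29 days (1924 is a leap year): 1414 − 29 = 1385 left.
January 1924 has 31 days: 1385 − 31 = 1354 left.
December 1923 has 31 days: 1354 − 31 = 1323 left.
November 1923 has 30 days: 1323 − 30 = 1293 left.
October 1923 has 31 days: 1293 − 31 = 1262 left.
September 1923 has 30 days: 1262 − 30 = 1232 left.
August 1923 has 31 days: 1232 − 31 = 1201 left.
July 1923 has 31 days: 1201 − 31 = 1170 left.
June 1923 has 30 days: 1170 − 30 = 1140 left.
May 1923 has 31 days: 1140 − 31 = 1109 left.
April 1923 has 30 days: 1109 − 30 = 1079 left.
March 1923 has 31 days: 1079 − 31 = 1048 left.
February 1923 has 28 days (1923 is not a leap year): 1048 − 28 = 1020 left.
January 1923 has 31 days: 1020 − 31 = 989 left.
December 1922 has 31 days: 989 − 31 = 958 left.
November 1922 has 30 days: 958 − 30 = 928 left.
October 1922 has 31 days: 928 − 31 = 897 left.
September 1922 has 30 days: 897 − 30 = 867 left.
August 1922 has 31 days: 867 − 31 = 836 left.
July 1922 has 31 days: 836 − 31 = 805 left.
June 1922 has 30 days: 805 − 30 = 775 left.
May 1922 has 31 days: 775 − 31 = 744 left.
April 1922 has 30 days: 744 − 30 = 714 left.
March 1922 has 31 days: 714 − 31 = 683 left.
February 1922 has 28 days (1922 is not a leap year): 683 − 28 = 655 left.
January 1922 has 31 days: 655 − 31 = 624 left.
December 1921 has 31 days: 624 − 31 = 593 left.
November 1921 has 30 days: 593 − 30 = 563 left.
October 1921 has 31 days: 563 − 31 = 532 left.
September 1921 has 30 days: 532 − 30 = 502 left.
August 1921 has 31 days: 502 − 31 = 471 left.
July 1921 has 31 days: 471 − 31 = 440 left.
June 1921 has 30 days: 440 − 30 = 410 left.
May 1921 has 31 days: 410 − 31 = 379 left.
April 1921 has 30 days: 379 − 30 = 349 left.
March 1921 has 31 days: 349 − 31 = 318 left.
February 1921 has 28 days (1921 is not a leap year): 318 − 28 = 290 left.
January 1921 has 31 days: 290 − 31 = 259 left.
December 1920 has 31 days: 259 − 31 = 228 left.
November 1920 has 30 days: 228 − 30 = 198 left.
October 1920 has 31 days: 198 − 31 = 167 left.
September 1920 has 30 days: 167 − 30 = 137 left.
August 1920 has 31 days: 137 − 31 = 106 left.
July 1920 has 31 days: 106 − 31 = 75 left.
June 1920 has 30 days: 75 − 30 = 45 left.
May 1920 has 31 days: 45 − 31 = 14 left.
April 1920 has 30 days; 30 − 14 = 16 → April 16, 1920.

April 16, 1920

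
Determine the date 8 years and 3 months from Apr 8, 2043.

Counting forward 8 years and 3 months from April 8, 2043.
+8 years → 2051; month 4 + 3 = 7 → July 2051.
Day 8 is valid in July, giving July 8, 2051.

July 8, 2051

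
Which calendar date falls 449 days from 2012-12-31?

March 25, 2014

Counting forward 449 days from December 31, 2012.
December has 31 days, so 31 − 31 = 0 days remain after December 31, 2012; 449 − 0 = 449 left.
January 2013 has 31 days: 449 − 31 = 418 left.
February 2013 has 28 days (2013 is not a leap year): 418 − 28 = 390 left.
March 2013 has 31 days: 390 − 31 = 359 left.
April 2013 has 30 days: 359 − 30 = 329 left.
May 2013 has 31 days: 329 − 31 = 298 left.
June 2013 has 30 days: 298 − 30 = 268 left.
July 2013 has 31 days: 268 − 31 = 237 left.
August 2013 has 31 days: 237 − 31 = 206 left.
September 2013 has 30 days: 206 − 30 = 176 left.
October 2013 has 31 days: 176 − 31 = 145 left.
November 2013 has 30 days: 145 − 30 = 115 left.
December 2013 has 31 days: 115 − 31 = 84 left.
January 2014 has 31 days: 84 − 31 = 53 left.
February 2014 has 28 days (2014 is not a leap year): 53 − 28 = 25 left.
25 days into March 2014 → March 25, 2014.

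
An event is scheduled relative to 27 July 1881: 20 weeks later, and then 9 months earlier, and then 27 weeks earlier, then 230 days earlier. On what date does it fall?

Adding 20 weeks (= 140 days) from July 27, 1881:
July has 31 days, so 31 − 27 = 4 days remain after July 27, 1881; 140 − 4 = 136 left.
August 1881 has 31 days: 136 − 31 = 105 left.
September 1881 has 30 days: 105 − 30 = 75 left.
October 1881 has 31 days: 75 − 31 = 44 left.
November 1881 has 30 days: 44 − 30 = 14 left.
14 days into December 1881 → December 14, 1881.
Going back 9 months from December 14, 1881:
month 12 − 9 = 3 → March 1881.
Day 14 is valid in March, giving March 14, 1881.
Subtracting 27 weeks (= 189 days) from March 14, 1881:
Going back 14 days from March 14, 1881 reaches the end of the previous month; 189 − 14 = 175 left.
February 1881 has 28 days (1881 is not a leap year): 175 − 28 = 147 left.
January 1881 has 31 days: 147 − 31 = 116 left.
December 1880 has 31 days: 116 − 31 = 85 left.
November 1880 has 30 days: 85 − 30 = 55 left.
October 1880 has 31 days: 55 − 31 = 24 left.
September 1880 has 30 days; 30 − 24 = 6 → September 6, 1880.
Going back 230 days from September 6, 1880:
Going back 6 days from September 6, 1880 reaches the end of the previous month; 230 − 6 = 224 left.
August 1880 has 31 days: 224 − 31 = 193 left.
July 1880 has 31 days: 193 − 31 = 162 left.
June 1880 has 30 days: 162 − 30 = 132 left.
May 1880 has 31 days: 132 − 31 = 101 left.
April 1880 has 30 days: 101 − 30 = 71 left.
March 1880 has 31 days: 71 − 31 = 40 left.
February 1880 has 29 days (1880 is a leap year): 40 − 29 = 11 left.
January 1880 has 31 days; 31 − 11 = 20 → January 20, 1880.

January 20, 1880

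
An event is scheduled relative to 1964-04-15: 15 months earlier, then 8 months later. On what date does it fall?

September 15, 1963

Going back 15 months from April 15, 1964:
month 4 − 15 = -11, which is month 1 of year 1963 → January 1963.
Day 15 is valid in January, giving January 15, 1963.
Advancing 8 months from January 15, 1963:
month 1 + 8 = 9 → September 1963.
Day 15 is valid in September, giving September 15, 1963.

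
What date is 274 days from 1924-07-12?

April 12, 1925

Counting forward 274 days from July 12, 1924.
July has 31 days, so 31 − 12 = 19 days remain after July 12, 1924; 274 − 19 = 255 left.
August 1924 has 31 days: 255 − 31 = 224 left.
September 1924 has 30 days: 224 − 30 = 194 left.
October 1924 has 31 days: 194 − 31 = 163 left.
November 1924 has 30 days: 163 − 30 = 133 left.
December 1924 has 31 days: 133 − 31 = 102 left.
January 1925 has 31 days: 102 − 31 = 71 left.
February 1925 has 28 days (1925 is not a leap year): 71 − 28 = 43 left.
March 1925 has 31 days: 43 − 31 = 12 left.
12 days into April 1925 → April 12, 1925.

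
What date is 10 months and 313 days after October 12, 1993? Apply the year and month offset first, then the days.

June 21, 1995

Adding 10 months and 313 days from October 12, 1993: first the month/year part, then the days.
month 10 + 10 = 20, which is month 8 of year 1994 → August 1994.
Day 12 is valid in August, giving August 12, 1994.
Now add 313 days from August 12, 1994.
August has 31 days, so 31 − 12 = 19 days remain after August 12, 1994; 313 − 19 = 294 left.
September 1994 has 30 days: 294 − 30 = 264 left.
October 1994 has 31 days: 264 − 31 = 233 left.
November 1994 has 30 days: 233 − 30 = 203 left.
December 1994 has 31 days: 203 − 31 = 172 left.
January 1995 has 31 days: 172 − 31 = 141 left.
February 1995 has 28 days (1995 is not a leap year): 141 − 28 = 113 left.
March 1995 has 31 days: 113 − 31 = 82 left.
April 1995 has 30 days: 82 − 30 = 52 left.
May 1995 has 31 days: 52 − 31 = 21 left.
21 days into June 1995 → June 21, 1995.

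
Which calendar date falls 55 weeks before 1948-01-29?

January 9, 1947

Counting back 55 weeks = 385 days from January 29, 1948.
Going back 29 days from January 29, 1948 reaches the end of the previous month; 385 − 29 = 356 left.
December 1947 has 31 days: 356 − 31 = 325 left.
November 1947 has 30 days: 325 − 30 = 295 left.
October 1947 has 31 days: 295 − 31 = 264 left.
September 1947 has 30 days: 264 − 30 = 234 left.
August 1947 has 31 days: 234 − 31 = 203 left.
July 1947 has 31 days: 203 − 31 = 172 left.
June 1947 has 30 days: 172 − 30 = 142 left.
May 1947 has 31 days: 142 − 31 = 111 left.
April 1947 has 30 days: 111 − 30 = 81 left.
March 1947 has 31 days: 81 − 31 = 50 left.
February 1947 has 28 days (1947 is not a leap year): 50 − 28 = 22 left.
January 1947 has 31 days; 31 − 22 = 9 → January 9, 1947.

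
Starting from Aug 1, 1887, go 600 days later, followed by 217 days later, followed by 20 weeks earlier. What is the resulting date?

June 8, 1889

Counting forward 600 days from August 1, 1887:
August has 31 days, so 31 − 1 = 30 days remain after August 1, 1887; 600 − 30 = 570 left.
September 1887 has 30 days: 570 − 30 = 540 left.
October 1887 has 31 days: 540 − 31 = 509 left.
November 1887 has 30 days: 509 − 30 = 479 left.
December 1887 has 31 days: 479 − 31 = 448 left.
January 1888 has 31 days: 448 − 31 = 417 left.
February 1888 has 29 days (1888 is a leap year): 417 − 29 = 388 left.
March 1888 has 31 days: 388 − 31 = 357 left.
April 1888 has 30 days: 357 − 30 = 327 left.
May 1888 has 31 days: 327 − 31 = 296 left.
June 1888 has 30 days: 296 − 30 = 266 left.
July 1888 has 31 days: 266 − 31 = 235 left.
August 1888 has 31 days: 235 − 31 = 204 left.
September 1888 has 30 days: 204 − 30 = 174 left.
October 1888 has 31 days: 174 − 31 = 143 left.
November 1888 has 30 days: 143 − 30 = 113 left.
December 1888 has 31 days: 113 − 31 = 82 left.
January 1889 has 31 days: 82 − 31 = 51 left.
February 1889 has 28 days (1889 is not a leap year): 51 − 28 = 23 left.
23 days into March 1889 → March 23, 1889.
Advancing 217 days from March 23, 1889:
March has 31 days, so 31 − 23 = 8 days remain after March 23, 1889; 217 − 8 = 209 left.
April 1889 has 30 days: 209 − 30 = 179 left.
May 1889 has 31 days: 179 − 31 = 148 left.
June 1889 has 30 days: 148 − 30 = 118 left.
July 1889 has 31 days: 118 − 31 = 87 left.
August 1889 has 31 days: 87 − 31 = 56 left.
September 1889 has 30 days: 56 − 30 = 26 left.
26 days into October 1889 → October 26, 1889.
Counting back 20 weeks (= 140 days) from October 26, 1889:
Going back 26 days from October 26, 1889 reaches the end of the previous month; 140 − 26 = 114 left.
September 1889 has 30 days: 114 − 30 = 84 left.
August 1889 has 31 days: 84 − 31 = 53 left.
July 1889 has 31 days: 53 − 31 = 22 left.
June 1889 has 30 days; 30 − 22 = 8 → June 8, 1889.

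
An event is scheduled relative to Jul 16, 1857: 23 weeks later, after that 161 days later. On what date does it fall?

Adding 23 weeks (= 161 days) from July 16, 1857:
July has 31 days, so 31 − 16 = 15 days remain after July 16, 1857; 161 − 15 = 146 left.
August 1857 has 31 days: 146 − 31 = 115 left.
September 1857 has 30 days: 115 − 30 = 85 left.
October 1857 has 31 days: 85 − 31 = 54 left.
November 1857 has 30 days: 54 − 30 = 24 left.
24 days into December 1857 → December 24, 1857.
Counting forward 161 days from December 24, 1857:
December has 31 days, so 31 − 24 = 7 days remain after December 24, 1857; 161 − 7 = 154 left.
January 1858 has 31 days: 154 − 31 = 123 left.
February 1858 has 28 days (1858 is not a leap year): 123 − 28 = 95 left.
March 1858 has 31 days: 95 − 31 = 64 left.
April 1858 has 30 days: 64 − 30 = 34 left.
May 1858 has 31 days: 34 − 31 = 3 left.
3 days into June 1858 → June 3, 1858.

June 3, 1858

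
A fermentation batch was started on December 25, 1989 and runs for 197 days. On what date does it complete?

July 10, 1990

Advancing 197 days from December 25, 1989.
December has 31 days, so 31 − 25 = 6 days remain after December 25, 1989; 197 − 6 = 191 left.
January 1990 has 31 days: 191 − 31 = 160 left.
February 1990 has 28 days (1990 is not a leap year): 160 − 28 = 132 left.
March 1990 has 31 days: 132 − 31 = 101 left.
April 1990 has 30 days: 101 − 30 = 71 left.
May 1990 has 31 days: 71 − 31 = 40 left.
June 1990 has 30 days: 40 − 30 = 10 left.
10 days into July 1990 → July 10, 1990.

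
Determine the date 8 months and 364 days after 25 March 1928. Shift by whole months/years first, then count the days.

November 24, 1929

Advancing 8 months and 364 days from March 25, 1928: first the month/year part, then the days.
month 3 + 8 = 11 → November 1928.
Day 25 is valid in November, giving November 25, 1928.
Now add 364 days from November 25, 1928.
November has 30 days, so 30 − 25 = 5 days remain after November 25, 1928; 364 − 5 = 359 left.
December 1928 has 31 days: 359 − 31 = 328 left.
January 1929 has 31 days: 328 − 31 = 297 left.
February 1929 has 28 days (1929 is not a leap year): 297 − 28 = 269 left.
March 1929 has 31 days: 269 − 31 = 238 left.
April 1929 has 30 days: 238 − 30 = 208 left.
May 1929 has 31 days: 208 − 31 = 177 left.
June 1929 has 30 days: 177 − 30 = 147 left.
July 1929 has 31 days: 147 − 31 = 116 left.
August 1929 has 31 days: 116 − 31 = 85 left.
September 1929 has 30 days: 85 − 30 = 55 left.
October 1929 has 31 days: 55 − 31 = 24 left.
24 days into November 1929 → November 24, 1929.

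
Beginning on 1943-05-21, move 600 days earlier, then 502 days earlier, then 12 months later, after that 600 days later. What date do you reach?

January 4, 1943

Subtracting 600 days from May 21, 1943:
Going back 21 days from May 21, 1943 reaches the end of the previous month; 600 − 21 = 579 left.
April 1943 has 30 days: 579 − 30 = 549 left.
March 1943 has 31 days: 549 − 31 = 518 left.
February 1943 has 28 days (1943 is not a leap year): 518 − 28 = 490 left.
January 1943 has 31 days: 490 − 31 = 459 left.
December 1942 has 31 days: 459 − 31 = 428 left.
November 1942 has 30 days: 428 − 30 = 398 left.
October 1942 has 31 days: 398 − 31 = 367 left.
September 1942 has 30 days: 367 − 30 = 337 left.
August 1942 has 31 days: 337 − 31 = 306 left.
July 1942 has 31 days: 306 − 31 = 275 left.
June 1942 has 30 days: 275 − 30 = 245 left.
May 1942 has 31 days: 245 − 31 = 214 left.
April 1942 has 30 days: 214 − 30 = 184 left.
March 1942 has 31 days: 184 − 31 = 153 left.
February 1942 has 28 days (1942 is not a leap year): 153 − 28 = 125 left.
January 1942 has 31 days: 125 − 31 = 94 left.
December 1941 has 31 days: 94 − 31 = 63 left.
November 1941 has 30 days: 63 − 30 = 33 left.
October 1941 has 31 days: 33 − 31 = 2 left.
September 1941 has 30 days; 30 − 2 = 28 → September 28, 1941.
Counting back 502 days from September 28, 1941:
Going back 28 days from September 28, 1941 reaches the end of the previous month; 502 − 28 = 474 left.
August 1941 has 31 days: 474 − 31 = 443 left.
July 1941 has 31 days: 443 − 31 = 412 left.
June 1941 has 30 days: 412 − 30 = 382 left.
May 1941 has 31 days: 382 − 31 = 351 left.
April 1941 has 30 days: 351 − 30 = 321 left.
March 1941 has 31 days: 321 − 31 = 290 left.
February 1941 has 28 days (1941 is not a leap year): 290 − 28 = 262 left.
January 1941 has 31 days: 262 − 31 = 231 left.
December 1940 has 31 days: 231 − 31 = 200 left.
November 1940 has 30 days: 200 − 30 = 170 left.
October 1940 has 31 days: 170 − 31 = 139 left.
September 1940 has 30 days: 139 − 30 = 109 left.
August 1940 has 31 days: 109 − 31 = 78 left.
July 1940 has 31 days: 78 − 31 = 47 left.
June 1940 has 30 days: 47 − 30 = 17 left.
May 1940 has 31 days; 31 − 17 = 14 → May 14, 1940.
Advancing 12 months from May 14, 1940:
month 5 + 12 = 17, which is month 5 of year 1941 → May 1941.
Day 14 is valid in May, giving May 14, 1941.
Adding 600 days from May 14, 1941:
May has 31 days, so 31 − 14 = 17 days remain after May 14, 1941; 600 − 17 = 583 left.
June 1941 has 30 days: 583 − 30 = 553 left.
July 1941 has 31 days: 553 − 31 = 522 left.
August 1941 has 31 days: 522 − 31 = 491 left.
September 1941 has 30 days: 491 − 30 = 461 left.
October 1941 has 31 days: 461 − 31 = 430 left.
November 1941 has 30 days: 430 − 30 = 400 left.
December 1941 has 31 days: 400 − 31 = 369 left.
January 1942 has 31 days: 369 − 31 = 338 left.
February 1942 has 28 days (1942 is not a leap year): 338 − 28 = 310 left.
March 1942 has 31 days: 310 − 31 = 279 left.
April 1942 has 30 days: 279 − 30 = 249 left.
May 1942 has 31 days: 249 − 31 = 218 left.
June 1942 has 30 days: 218 − 30 = 188 left.
July 1942 has 31 days: 188 − 31 = 157 left.
August 1942 has 31 days: 157 − 31 = 126 left.
September 1942 has 30 days: 126 − 30 = 96 left.
October 1942 has 31 days: 96 − 31 = 65 left.
November 1942 has 30 days: 65 − 30 = 35 left.
December 1942 has 31 days: 35 − 31 = 4 left.
4 days into January 1943 → January 4, 1943.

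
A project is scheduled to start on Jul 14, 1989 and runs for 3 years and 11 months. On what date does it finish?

June 14, 1993

Counting forward 3 years and 11 months from July 14, 1989.
+3 years → 1992; month 7 + 11 = 18, which is month 6 of year 1993 → June 1993.
Day 14 is valid in June, giving June 14, 1993.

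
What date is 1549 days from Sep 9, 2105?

December 6, 2109

Counting forward 1549 days from September 9, 2105.
September has 30 days, so 30 − 9 = 21 days remain after September 9, 2105; 1549 − 21 = 1528 left.
October 2105 has 31 days: 1528 − 31 = 1497 left.
November 2105 has 30 days: 1497 − 30 = 1467 left.
December 2105 has 31 days: 1467 − 31 = 1436 left.
January 2106 has 31 days: 1436 − 31 = 1405 left.
February 2106 has 28 days (2106 is not a leap year): 1405 − 28 = 1377 left.
March 2106 has 31 days: 1377 − 31 = 1346 left.
April 2106 has 30 days: 1346 − 30 = 1316 left.
May 2106 has 31 days: 1316 − 31 = 1285 left.
June 2106 has 30 days: 1285 − 30 = 1255 left.
July 2106 has 31 days: 1255 − 31 = 1224 left.
August 2106 has 31 days: 1224 − 31 = 1193 left.
September 2106 has 30 days: 1193 − 30 = 1163 left.
October 2106 has 31 days: 1163 − 31 = 1132 left.
November 2106 has 30 days: 1132 − 30 = 1102 left.
December 2106 has 31 days: 1102 − 31 = 1071 left.
January 2107 has 31 days: 1071 − 31 = 1040 left.
February 2107 has 28 days (2107 is not a leap year): 1040 − 28 = 1012 left.
March 2107 has 31 days: 1012 − 31 = 981 left.
April 2107 has 30 days: 981 − 30 = 951 left.
May 2107 has 31 days: 951 − 31 = 920 left.
June 2107 has 30 days: 920 − 30 = 890 left.
July 2107 has 31 days: 890 − 31 = 859 left.
August 2107 has 31 days: 859 − 31 = 828 left.
September 2107 has 30 days: 828 − 30 = 798 left.
October 2107 has 31 days: 798 − 31 = 767 left.
November 2107 has 30 days: 767 − 30 = 737 left.
December 2107 has 31 days: 737 − 31 = 706 left.
January 2108 has 31 days: 706 − 31 = 675 left.
February 2108 has 29 days (2108 is a leap year): 675 − 29 = 646 left.
March 2108 has 31 days: 646 − 31 = 615 left.
April 2108 has 30 days: 615 − 30 = 585 left.
May 2108 has 31 days: 585 − 31 = 554 left.
June 2108 has 30 days: 554 − 30 = 524 left.
July 2108 has 31 days: 524 − 31 = 493 left.
August 2108 has 31 days: 493 − 31 = 462 left.
September 2108 has 30 days: 462 − 30 = 432 left.
October 2108 has 31 days: 432 − 31 = 401 left.
November 2108 has 30 days: 401 − 30 = 371 left.
December 2108 has 31 days: 371 − 31 = 340 left.
January 2109 has 31 days: 340 − 31 = 309 left.
February 2109 has 28 days (2109 is not a leap year): 309 − 28 = 281 left.
March 2109 has 31 days: 281 − 31 = 250 left.
April 2109 has 30 days: 250 − 30 = 220 left.
May 2109 has 31 days: 220 − 31 = 189 left.
June 2109 has 30 days: 189 − 30 = 159 left.
July 2109 has 31 days: 159 − 31 = 128 left.
August 2109 has 31 days: 128 − 31 = 97 left.
September 2109 has 30 days: 97 − 30 = 67 left.
October 2109 has 31 days: 67 − 31 = 36 left.
November 2109 has 30 days: 36 − 30 = 6 left.
6 days into December 2109 → December 6, 2109.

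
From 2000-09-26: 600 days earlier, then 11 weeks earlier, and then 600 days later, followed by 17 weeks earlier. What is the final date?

March 14, 2000

Going back 600 days from September 26, 2000:
Going back 26 days from September 26, 2000 reaches the end of the previous month; 600 − 26 = 574 left.
August 2000 has 31 days: 574 − 31 = 543 left.
July 2000 has 31 days: 543 − 31 = 512 left.
June 2000 has 30 days: 512 − 30 = 482 left.
May 2000 has 31 days: 482 − 31 = 451 left.
April 2000 has 30 days: 451 − 30 = 421 left.
March 2000 has 31 days: 421 − 31 = 390 left.
February 2000 has 29 days (2000 is a leap year (divisible by 400)): 390 − 29 = 361 left.
January 2000 has 31 days: 361 − 31 = 330 left.
December 1999 has 31 days: 330 − 31 = 299 left.
November 1999 has 30 days: 299 − 30 = 269 left.
October 1999 has 31 days: 269 − 31 = 238 left.
September 1999 has 30 days: 238 − 30 = 208 left.
August 1999 has 31 days: 208 − 31 = 177 left.
July 1999 has 31 days: 177 − 31 = 146 left.
June 1999 has 30 days: 146 − 30 = 116 left.
May 1999 has 31 days: 116 − 31 = 85 left.
April 1999 has 30 days: 85 − 30 = 55 left.
March 1999 has 31 days: 55 − 31 = 24 left.
February 1999 has 28 days; 28 − 24 = 4 → February 4, 1999.
Counting back 11 weeks (= 77 days) from February 4, 1999:
Going back 4 days from February 4, 1999 reaches the end of the previous month; 77 − 4 = 73 left.
January 1999 has 31 days: 73 − 31 = 42 left.
December 1998 has 31 days: 42 − 31 = 11 left.
November 1998 has 30 days; 30 − 11 = 19 → November 19, 1998.
Counting forward 600 days from November 19, 1998:
November has 30 days, so 30 − 19 = 11 days remain after November 19, 1998; 600 − 11 = 589 left.
December 1998 has 31 days: 589 − 31 = 558 left.
January 1999 has 31 days: 558 − 31 = 527 left.
February 1999 has 28 days (1999 is not a leap year): 527 − 28 = 499 left.
March 1999 has 31 days: 499 − 31 = 468 left.
April 1999 has 30 days: 468 − 30 = 438 left.
May 1999 has 31 days: 438 − 31 = 407 left.
June 1999 has 30 days: 407 − 30 = 377 left.
July 1999 has 31 days: 377 − 31 = 346 left.
August 1999 has 31 days: 346 − 31 = 315 left.
September 1999 has 30 days: 315 − 30 = 285 left.
October 1999 has 31 days: 285 − 31 = 254 left.
November 1999 has 30 days: 254 − 30 = 224 left.
December 1999 has 31 days: 224 − 31 = 193 left.
January 2000 has 31 days: 193 − 31 = 162 left.
February 2000 has 29 days (2000 is a leap year (divisible by 400)): 162 − 29 = 133 left.
March 2000 has 31 days: 133 − 31 = 102 left.
April 2000 has 30 days: 102 − 30 = 72 left.
May 2000 has 31 days: 72 − 31 = 41 left.
June 2000 has 30 days: 41 − 30 = 11 left.
11 days into July 2000 → July 11, 2000.
Counting back 17 weeks (= 119 days) from July 11, 2000:
Going back 11 days from July 11, 2000 reaches the end of the previous month; 119 − 11 = 108 left.
June 2000 has 30 days: 108 − 30 = 78 left.
May 2000 has 31 days: 78 − 31 = 47 left.
April 2000 has 30 days: 47 − 30 = 17 left.
March 2000 has 31 days; 31 − 17 = 14 → March 14, 2000.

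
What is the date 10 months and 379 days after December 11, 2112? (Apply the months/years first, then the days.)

Adding 10 months and 379 days from December 11, 2112: first the month/year part, then the days.
month 12 + 10 = 22, which is month 10 of year 2113 → October 2113.
Day 11 is valid in October, giving October 11, 2113.
Now add 379 days from October 11, 2113.
October has 31 days, so 31 − 11 = 20 days remain after October 11, 2113; 379 − 20 = 359 left.
November 2113 has 30 days: 359 − 30 = 329 left.
December 2113 has 31 days: 329 − 31 = 298 left.
January 2114 has 31 days: 298 − 31 = 267 left.
February 2114 has 28 days (2114 is not a leap year): 267 − 28 = 239 left.
March 2114 has 31 days: 239 − 31 = 208 left.
April 2114 has 30 days: 208 − 30 = 178 left.
May 2114 has 31 days: 178 − 31 = 147 left.
June 2114 has 30 days: 147 − 30 = 117 left.
July 2114 has 31 days: 117 − 31 = 86 left.
August 2114 has 31 days: 86 − 31 = 55 left.
September 2114 has 30 days: 55 − 30 = 25 left.
25 days into October 2114 → October 25, 2114.

October 25, 2114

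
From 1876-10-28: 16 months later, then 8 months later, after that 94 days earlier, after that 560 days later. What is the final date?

February 6, 1880

Adding 16 months from October 28, 1876:
month 10 + 16 = 26, which is month 2 of year 1878 → February 1878.
Day 28 is valid in February, giving February 28, 1878.
Counting forward 8 months from February 28, 1878:
month 2 + 8 = 10 → October 1878.
Day 28 is valid in October, giving October 28, 1878.
Going back 94 days from October 28, 1878:
Going back 28 days from October 28, 1878 reaches the end of the previous month; 94 − 28 = 66 left.
September 1878 has 30 days: 66 − 30 = 36 left.
August 1878 has 31 days: 36 − 31 = 5 left.
July 1878 has 31 days; 31 − 5 = 26 → July 26, 1878.
Counting forward 560 days from July 26, 1878:
July has 31 days, so 31 − 26 = 5 days remain after July 26, 1878; 560 − 5 = 555 left.
August 1878 has 31 days: 555 − 31 = 524 left.
September 1878 has 30 days: 524 − 30 = 494 left.
October 1878 has 31 days: 494 − 31 = 463 left.
November 1878 has 30 days: 463 − 30 = 433 left.
December 1878 has 31 days: 433 − 31 = 402 left.
January 1879 has 31 days: 402 − 31 = 371 left.
February 1879 has 28 days (1879 is not a leap year): 371 − 28 = 343 left.
March 1879 has 31 days: 343 − 31 = 312 left.
April 1879 has 30 days: 312 − 30 = 282 left.
May 1879 has 31 days: 282 − 31 = 251 left.
June 1879 has 30 days: 251 − 30 = 221 left.
July 1879 has 31 days: 221 − 31 = 190 left.
August 1879 has 31 days: 190 − 31 = 159 left.
September 1879 has 30 days: 159 − 30 = 129 left.
October 1879 has 31 days: 129 − 31 = 98 left.
November 1879 has 30 days: 98 − 30 = 68 left.
December 1879 has 31 days: 68 − 31 = 37 left.
January 1880 has 31 days: 37 − 31 = 6 left.
6 days into February 1880 → February 6, 1880.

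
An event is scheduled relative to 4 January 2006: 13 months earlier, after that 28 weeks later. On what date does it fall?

Going back 13 months from January 4, 2006:
month 1 − 13 = -12, which is month 12 of year 2004 → December 2004.
Day 4 is valid in December, giving December 4, 2004.
Counting forward 28 weeks (= 196 days) from December 4, 2004:
December has 31 days, so 31 − 4 = 27 days remain after December 4, 2004; 196 − 27 = 169 left.
January 2005 has 31 days: 169 − 31 = 138 left.
February 2005 has 28 days (2005 is not a leap year): 138 − 28 = 110 left.
March 2005 has 31 days: 110 − 31 = 79 left.
April 2005 has 30 days: 79 − 30 = 49 left.
May 2005 has 31 days: 49 − 31 = 18 left.
18 days into June 2005 → June 18, 2005.

June 18, 2005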